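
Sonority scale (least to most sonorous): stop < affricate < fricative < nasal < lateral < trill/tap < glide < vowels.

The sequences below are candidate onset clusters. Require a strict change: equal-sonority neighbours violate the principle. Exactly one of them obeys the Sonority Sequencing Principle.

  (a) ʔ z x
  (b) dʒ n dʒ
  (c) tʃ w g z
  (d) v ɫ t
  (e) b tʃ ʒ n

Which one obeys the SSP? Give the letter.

e

(a) 1-3-3 → violates
(b) 2-4-2 → violates
(c) 2-7-1-3 → violates
(d) 3-5-1 → violates
(e) 1-2-3-4 → obeys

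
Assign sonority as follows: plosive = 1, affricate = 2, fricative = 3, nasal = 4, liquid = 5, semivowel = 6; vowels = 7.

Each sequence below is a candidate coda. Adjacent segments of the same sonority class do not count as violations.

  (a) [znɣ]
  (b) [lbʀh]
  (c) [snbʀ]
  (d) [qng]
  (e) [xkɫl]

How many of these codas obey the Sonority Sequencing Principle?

(a) sonority 3-4-3: ill-formed.
(b) sonority 5-1-5-3: ill-formed.
(c) sonority 3-4-1-5: ill-formed.
(d) sonority 1-4-1: ill-formed.
(e) sonority 3-1-5-5: ill-formed.

0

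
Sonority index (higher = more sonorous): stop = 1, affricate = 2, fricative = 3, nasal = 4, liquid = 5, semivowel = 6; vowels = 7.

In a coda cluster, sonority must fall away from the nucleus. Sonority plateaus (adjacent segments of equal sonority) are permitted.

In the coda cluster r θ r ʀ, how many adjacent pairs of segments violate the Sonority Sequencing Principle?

/r/ — liquid, sonority 5.
/θ/ — fricative, sonority 3.
/r/ — liquid, sonority 5.
/ʀ/ — liquid, sonority 5.
/r/→/θ/: 5→3 (falls) — ok.
/θ/→/r/: 3→5 (does not fall) — violation.
/r/→/ʀ/: 5→5 (plateau, allowed) — ok.

1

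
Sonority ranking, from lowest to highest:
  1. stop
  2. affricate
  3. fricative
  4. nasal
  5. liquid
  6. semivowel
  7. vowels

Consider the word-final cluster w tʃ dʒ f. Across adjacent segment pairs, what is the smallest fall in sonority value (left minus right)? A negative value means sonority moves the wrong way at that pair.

-1

/w/ is a semivowel (sonority 6).
/tʃ/ is an affricate (sonority 2).
/dʒ/ is an affricate (sonority 2).
/f/ is a fricative (sonority 3).
/w/→/tʃ/: change +4.
/tʃ/→/dʒ/: change +0.
/dʒ/→/f/: change -1.
Minimum = -1.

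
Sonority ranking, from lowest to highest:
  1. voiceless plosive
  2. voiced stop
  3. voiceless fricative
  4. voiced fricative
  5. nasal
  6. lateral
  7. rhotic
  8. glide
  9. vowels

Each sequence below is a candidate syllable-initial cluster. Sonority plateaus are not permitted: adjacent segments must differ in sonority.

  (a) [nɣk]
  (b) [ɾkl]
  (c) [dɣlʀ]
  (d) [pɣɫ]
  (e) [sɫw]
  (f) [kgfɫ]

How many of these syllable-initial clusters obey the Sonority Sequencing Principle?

(a) [nɣk]: profile 5-4-1 — violates.
(b) [ɾkl]: profile 7-1-6 — violates.
(c) [dɣlʀ]: profile 2-4-6-7 — obeys.
(d) [pɣɫ]: profile 1-4-6 — obeys.
(e) [sɫw]: profile 3-6-8 — obeys.
(f) [kgfɫ]: profile 1-2-3-6 — obeys.

4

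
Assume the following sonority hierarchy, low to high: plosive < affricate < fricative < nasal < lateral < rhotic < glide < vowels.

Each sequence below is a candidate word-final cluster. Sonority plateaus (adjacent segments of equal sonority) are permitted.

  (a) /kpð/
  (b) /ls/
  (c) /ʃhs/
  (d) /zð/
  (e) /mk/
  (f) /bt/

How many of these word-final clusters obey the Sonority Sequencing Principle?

5

(a) /kpð/: profile 1-1-3 — violates.
(b) /ls/: profile 5-3 — obeys.
(c) /ʃhs/: profile 3-3-3 — obeys.
(d) /zð/: profile 3-3 — obeys.
(e) /mk/: profile 4-1 — obeys.
(f) /bt/: profile 1-1 — obeys.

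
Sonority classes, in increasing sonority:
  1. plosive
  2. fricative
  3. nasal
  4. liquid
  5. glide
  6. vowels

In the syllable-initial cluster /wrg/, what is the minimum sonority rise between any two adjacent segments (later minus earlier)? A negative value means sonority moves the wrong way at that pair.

/w/: glide = 5.
/r/: liquid = 4.
/g/: plosive = 1.
/w/→/r/: change -1.
/r/→/g/: change -3.
Minimum = -3.

-3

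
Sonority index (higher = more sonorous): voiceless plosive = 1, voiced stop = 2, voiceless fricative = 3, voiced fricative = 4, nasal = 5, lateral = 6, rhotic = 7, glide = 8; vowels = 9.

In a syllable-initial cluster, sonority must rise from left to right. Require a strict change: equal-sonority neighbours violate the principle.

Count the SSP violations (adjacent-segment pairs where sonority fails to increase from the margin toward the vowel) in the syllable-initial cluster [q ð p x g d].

/q/: voiceless plosive = 1.
/ð/: voiced fricative = 4.
/p/: voiceless plosive = 1.
/x/: voiceless fricative = 3.
/g/: voiced stop = 2.
/d/: voiced stop = 2.
/q/→/ð/: 1→4 (rises) — ok.
/ð/→/p/: 4→1 (does not rise) — violation.
/p/→/x/: 1→3 (rises) — ok.
/x/→/g/: 3→2 (does not rise) — violation.
/g/→/d/: 2→2 (plateau) — violation.

3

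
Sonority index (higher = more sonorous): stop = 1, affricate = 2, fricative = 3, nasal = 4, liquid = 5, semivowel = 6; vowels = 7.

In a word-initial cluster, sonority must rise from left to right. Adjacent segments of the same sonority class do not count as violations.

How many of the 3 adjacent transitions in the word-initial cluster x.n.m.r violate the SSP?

0

/x/ is a fricative (sonority 3).
/n/ is a nasal (sonority 4).
/m/ is a nasal (sonority 4).
/r/ is a liquid (sonority 5).
/x/→/n/: 3→4 (rises) — ok.
/n/→/m/: 4→4 (plateau, allowed) — ok.
/m/→/r/: 4→5 (rises) — ok.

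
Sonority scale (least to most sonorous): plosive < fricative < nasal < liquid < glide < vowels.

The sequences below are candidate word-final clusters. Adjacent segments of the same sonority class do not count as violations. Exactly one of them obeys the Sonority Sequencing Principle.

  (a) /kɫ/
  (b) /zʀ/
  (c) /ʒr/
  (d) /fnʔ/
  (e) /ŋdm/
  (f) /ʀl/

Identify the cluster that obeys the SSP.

f

(a) 1-4 → violates
(b) 2-4 → violates
(c) 2-4 → violates
(d) 2-3-1 → violates
(e) 3-1-3 → violates
(f) 4-4 → obeys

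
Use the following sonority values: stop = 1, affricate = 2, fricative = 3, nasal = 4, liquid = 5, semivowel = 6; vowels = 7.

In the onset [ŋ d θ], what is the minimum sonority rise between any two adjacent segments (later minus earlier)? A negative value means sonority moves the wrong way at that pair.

/ŋ/: nasal = 4.
/d/: stop = 1.
/θ/: fricative = 3.
/ŋ/→/d/: change -3.
/d/→/θ/: change +2.
Minimum = -3.

-3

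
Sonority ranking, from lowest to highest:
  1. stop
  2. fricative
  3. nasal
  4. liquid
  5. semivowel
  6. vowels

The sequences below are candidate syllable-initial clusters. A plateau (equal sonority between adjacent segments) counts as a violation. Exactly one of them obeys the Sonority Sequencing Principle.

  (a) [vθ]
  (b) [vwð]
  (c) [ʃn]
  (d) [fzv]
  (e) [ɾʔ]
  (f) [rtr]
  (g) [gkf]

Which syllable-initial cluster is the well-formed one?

(a) sonority 2-2: ill-formed.
(b) sonority 2-5-2: ill-formed.
(c) sonority 2-3: well-formed.
(d) sonority 2-2-2: ill-formed.
(e) sonority 4-1: ill-formed.
(f) sonority 4-1-4: ill-formed.
(g) sonority 1-1-2: ill-formed.

c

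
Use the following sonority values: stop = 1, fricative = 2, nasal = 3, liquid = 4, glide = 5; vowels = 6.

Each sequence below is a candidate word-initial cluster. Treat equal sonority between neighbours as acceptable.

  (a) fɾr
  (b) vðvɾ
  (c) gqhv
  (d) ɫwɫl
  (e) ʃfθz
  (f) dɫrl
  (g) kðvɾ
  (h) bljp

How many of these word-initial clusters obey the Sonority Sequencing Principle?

(a) fɾr: profile 2-4-4 — obeys.
(b) vðvɾ: profile 2-2-2-4 — obeys.
(c) gqhv: profile 1-1-2-2 — obeys.
(d) ɫwɫl: profile 4-5-4-4 — violates.
(e) ʃfθz: profile 2-2-2-2 — obeys.
(f) dɫrl: profile 1-4-4-4 — obeys.
(g) kðvɾ: profile 1-2-2-4 — obeys.
(h) bljp: profile 1-4-5-1 — violates.

6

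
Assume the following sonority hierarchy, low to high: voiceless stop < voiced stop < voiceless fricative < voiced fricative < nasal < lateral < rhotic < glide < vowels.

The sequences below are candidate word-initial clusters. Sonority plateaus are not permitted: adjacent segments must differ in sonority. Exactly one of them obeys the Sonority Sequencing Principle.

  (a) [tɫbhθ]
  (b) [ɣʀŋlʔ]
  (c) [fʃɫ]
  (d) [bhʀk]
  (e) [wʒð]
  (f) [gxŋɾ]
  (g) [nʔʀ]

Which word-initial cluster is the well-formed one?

f

(a) 1-6-2-3-3 → violates
(b) 4-7-5-6-1 → violates
(c) 3-3-6 → violates
(d) 2-3-7-1 → violates
(e) 8-4-4 → violates
(f) 2-3-5-7 → obeys
(g) 5-1-7 → violates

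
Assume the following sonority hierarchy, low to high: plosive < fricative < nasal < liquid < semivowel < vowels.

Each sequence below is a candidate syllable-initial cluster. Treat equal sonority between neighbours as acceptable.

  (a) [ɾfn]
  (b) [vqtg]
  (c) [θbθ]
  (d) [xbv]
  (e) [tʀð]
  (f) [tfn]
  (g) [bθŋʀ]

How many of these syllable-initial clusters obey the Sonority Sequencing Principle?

(a) [ɾfn]: profile 4-2-3 — violates.
(b) [vqtg]: profile 2-1-1-1 — violates.
(c) [θbθ]: profile 2-1-2 — violates.
(d) [xbv]: profile 2-1-2 — violates.
(e) [tʀð]: profile 1-4-2 — violates.
(f) [tfn]: profile 1-2-3 — obeys.
(g) [bθŋʀ]: profile 1-2-3-4 — obeys.

2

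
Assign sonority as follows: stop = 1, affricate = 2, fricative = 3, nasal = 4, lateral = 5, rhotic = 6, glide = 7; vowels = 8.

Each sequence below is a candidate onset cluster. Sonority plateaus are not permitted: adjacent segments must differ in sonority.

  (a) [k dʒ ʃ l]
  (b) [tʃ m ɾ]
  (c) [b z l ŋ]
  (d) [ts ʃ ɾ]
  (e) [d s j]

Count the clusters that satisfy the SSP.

(a) 1-2-3-5 → obeys
(b) 2-4-6 → obeys
(c) 1-3-5-4 → violates
(d) 2-3-6 → obeys
(e) 1-3-7 → obeys

4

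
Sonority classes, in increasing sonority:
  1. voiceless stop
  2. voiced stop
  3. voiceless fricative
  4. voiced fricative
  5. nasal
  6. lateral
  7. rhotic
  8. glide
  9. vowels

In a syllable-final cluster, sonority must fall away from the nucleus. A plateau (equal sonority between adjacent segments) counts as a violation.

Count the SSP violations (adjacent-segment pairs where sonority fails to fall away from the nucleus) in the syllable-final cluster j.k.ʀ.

1

/j/: glide = 8.
/k/: voiceless stop = 1.
/ʀ/: rhotic = 7.
/j/→/k/: 8→1 (falls) — ok.
/k/→/ʀ/: 1→7 (does not fall) — violation.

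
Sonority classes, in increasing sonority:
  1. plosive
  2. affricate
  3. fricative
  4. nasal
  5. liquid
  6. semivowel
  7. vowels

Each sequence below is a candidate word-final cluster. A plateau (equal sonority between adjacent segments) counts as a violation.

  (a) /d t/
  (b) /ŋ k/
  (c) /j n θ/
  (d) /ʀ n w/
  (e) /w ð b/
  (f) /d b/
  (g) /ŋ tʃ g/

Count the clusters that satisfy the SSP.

4

(a) 1-1 → violates
(b) 4-1 → obeys
(c) 6-4-3 → obeys
(d) 5-4-6 → violates
(e) 6-3-1 → obeys
(f) 1-1 → violates
(g) 4-2-1 → obeys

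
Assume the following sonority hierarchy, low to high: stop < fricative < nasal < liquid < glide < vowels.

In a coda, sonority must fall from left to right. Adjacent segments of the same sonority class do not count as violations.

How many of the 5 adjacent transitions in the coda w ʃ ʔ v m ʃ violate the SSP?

2

/w/ — glide, sonority 5.
/ʃ/ — fricative, sonority 2.
/ʔ/ — stop, sonority 1.
/v/ — fricative, sonority 2.
/m/ — nasal, sonority 3.
/ʃ/ — fricative, sonority 2.
/w/→/ʃ/: 5→2 (falls) — ok.
/ʃ/→/ʔ/: 2→1 (falls) — ok.
/ʔ/→/v/: 1→2 (does not fall) — violation.
/v/→/m/: 2→3 (does not fall) — violation.
/m/→/ʃ/: 3→2 (falls) — ok.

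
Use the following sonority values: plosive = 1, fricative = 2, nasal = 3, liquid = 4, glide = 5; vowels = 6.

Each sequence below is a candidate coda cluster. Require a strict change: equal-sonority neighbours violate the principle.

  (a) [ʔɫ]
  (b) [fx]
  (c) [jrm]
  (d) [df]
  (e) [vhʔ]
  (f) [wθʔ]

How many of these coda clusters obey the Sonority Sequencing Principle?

2

(a) 1-4 → violates
(b) 2-2 → violates
(c) 5-4-3 → obeys
(d) 1-2 → violates
(e) 2-2-1 → violates
(f) 5-2-1 → obeys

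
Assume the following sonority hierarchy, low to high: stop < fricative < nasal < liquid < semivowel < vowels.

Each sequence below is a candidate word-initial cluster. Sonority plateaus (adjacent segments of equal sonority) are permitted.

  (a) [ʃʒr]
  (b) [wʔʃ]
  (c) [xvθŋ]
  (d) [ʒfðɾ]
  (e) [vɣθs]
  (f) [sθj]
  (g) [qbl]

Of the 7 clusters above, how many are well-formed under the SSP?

(a) sonority 2-2-4: well-formed.
(b) sonority 5-1-2: ill-formed.
(c) sonority 2-2-2-3: well-formed.
(d) sonority 2-2-2-4: well-formed.
(e) sonority 2-2-2-2: well-formed.
(f) sonority 2-2-5: well-formed.
(g) sonority 1-1-4: well-formed.

6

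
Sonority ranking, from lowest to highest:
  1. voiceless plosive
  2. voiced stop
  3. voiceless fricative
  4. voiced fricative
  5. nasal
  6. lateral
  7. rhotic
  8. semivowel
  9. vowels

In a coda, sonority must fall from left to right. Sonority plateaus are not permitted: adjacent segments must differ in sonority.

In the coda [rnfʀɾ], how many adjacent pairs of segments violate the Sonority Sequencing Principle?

2

/r/ is a rhotic (sonority 7).
/n/ is a nasal (sonority 5).
/f/ is a voiceless fricative (sonority 3).
/ʀ/ is a rhotic (sonority 7).
/ɾ/ is a rhotic (sonority 7).
/r/→/n/: 7→5 (falls) — ok.
/n/→/f/: 5→3 (falls) — ok.
/f/→/ʀ/: 3→7 (does not fall) — violation.
/ʀ/→/ɾ/: 7→7 (plateau) — violation.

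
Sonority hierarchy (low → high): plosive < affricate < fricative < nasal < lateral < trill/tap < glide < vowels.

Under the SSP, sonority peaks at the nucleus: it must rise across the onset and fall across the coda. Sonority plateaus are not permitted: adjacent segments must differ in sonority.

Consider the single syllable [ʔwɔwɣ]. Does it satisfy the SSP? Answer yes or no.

Onset: /ʔ/ is a plosive (sonority 1), /w/ is a glide (sonority 7); then the nucleus /ɔ/ (sonority 8).
Onset profile 1-7-8 — rises to the nucleus.
Coda: /w/ is a glide (sonority 7), /ɣ/ is a fricative (sonority 3).
Coda profile 8-7-3 — falls from the nucleus.

yes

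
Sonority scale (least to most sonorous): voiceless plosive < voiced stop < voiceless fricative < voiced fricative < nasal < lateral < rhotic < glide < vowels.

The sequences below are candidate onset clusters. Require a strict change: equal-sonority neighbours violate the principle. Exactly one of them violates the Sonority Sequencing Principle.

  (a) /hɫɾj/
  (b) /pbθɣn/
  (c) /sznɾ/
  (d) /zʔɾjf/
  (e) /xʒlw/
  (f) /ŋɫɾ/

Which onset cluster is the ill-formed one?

d

(a) 3-6-7-8 → obeys
(b) 1-2-3-4-5 → obeys
(c) 3-4-5-7 → obeys
(d) 4-1-7-8-3 → violates
(e) 3-4-6-8 → obeys
(f) 5-6-7 → obeys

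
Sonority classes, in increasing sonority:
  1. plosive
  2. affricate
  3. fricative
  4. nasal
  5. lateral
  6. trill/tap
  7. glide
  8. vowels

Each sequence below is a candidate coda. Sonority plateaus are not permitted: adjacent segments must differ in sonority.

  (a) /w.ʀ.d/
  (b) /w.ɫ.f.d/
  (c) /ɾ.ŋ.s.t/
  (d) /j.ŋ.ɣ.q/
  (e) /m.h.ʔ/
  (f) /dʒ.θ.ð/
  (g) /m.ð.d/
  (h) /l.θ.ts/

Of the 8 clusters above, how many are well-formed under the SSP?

(a) sonority 7-6-1: well-formed.
(b) sonority 7-5-3-1: well-formed.
(c) sonority 6-4-3-1: well-formed.
(d) sonority 7-4-3-1: well-formed.
(e) sonority 4-3-1: well-formed.
(f) sonority 2-3-3: ill-formed.
(g) sonority 4-3-1: well-formed.
(h) sonority 5-3-2: well-formed.

7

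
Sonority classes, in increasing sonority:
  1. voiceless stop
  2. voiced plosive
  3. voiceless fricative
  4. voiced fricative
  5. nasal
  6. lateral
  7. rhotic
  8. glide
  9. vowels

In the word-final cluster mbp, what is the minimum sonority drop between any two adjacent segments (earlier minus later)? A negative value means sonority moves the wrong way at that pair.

1

/m/ — nasal, sonority 5.
/b/ — voiced plosive, sonority 2.
/p/ — voiceless stop, sonority 1.
/m/→/b/: change +3.
/b/→/p/: change +1.
Minimum = 1.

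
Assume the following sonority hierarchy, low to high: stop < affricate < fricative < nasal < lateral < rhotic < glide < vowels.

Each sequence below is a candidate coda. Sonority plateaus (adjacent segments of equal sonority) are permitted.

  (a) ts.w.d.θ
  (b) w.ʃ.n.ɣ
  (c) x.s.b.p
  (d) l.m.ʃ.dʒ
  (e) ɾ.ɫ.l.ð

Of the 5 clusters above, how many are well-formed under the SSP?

3

(a) 2-7-1-3 → violates
(b) 7-3-4-3 → violates
(c) 3-3-1-1 → obeys
(d) 5-4-3-2 → obeys
(e) 6-5-5-3 → obeys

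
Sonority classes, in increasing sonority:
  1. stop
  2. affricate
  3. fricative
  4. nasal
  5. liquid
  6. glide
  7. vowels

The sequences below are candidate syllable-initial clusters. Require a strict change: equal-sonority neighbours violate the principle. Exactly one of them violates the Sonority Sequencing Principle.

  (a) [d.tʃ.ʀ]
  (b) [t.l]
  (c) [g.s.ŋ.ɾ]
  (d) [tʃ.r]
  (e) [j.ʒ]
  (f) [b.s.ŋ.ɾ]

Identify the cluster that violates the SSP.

(a) sonority 1-2-5: well-formed.
(b) sonority 1-5: well-formed.
(c) sonority 1-3-4-5: well-formed.
(d) sonority 2-5: well-formed.
(e) sonority 6-3: ill-formed.
(f) sonority 1-3-4-5: well-formed.

e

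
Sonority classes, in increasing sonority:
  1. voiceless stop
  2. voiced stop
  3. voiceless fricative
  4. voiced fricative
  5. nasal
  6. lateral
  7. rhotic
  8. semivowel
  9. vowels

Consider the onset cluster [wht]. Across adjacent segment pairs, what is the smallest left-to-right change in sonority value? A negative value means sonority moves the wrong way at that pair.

/w/ is a semivowel (sonority 8).
/h/ is a voiceless fricative (sonority 3).
/t/ is a voiceless stop (sonority 1).
/w/→/h/: change -5.
/h/→/t/: change -2.
Minimum = -5.

-5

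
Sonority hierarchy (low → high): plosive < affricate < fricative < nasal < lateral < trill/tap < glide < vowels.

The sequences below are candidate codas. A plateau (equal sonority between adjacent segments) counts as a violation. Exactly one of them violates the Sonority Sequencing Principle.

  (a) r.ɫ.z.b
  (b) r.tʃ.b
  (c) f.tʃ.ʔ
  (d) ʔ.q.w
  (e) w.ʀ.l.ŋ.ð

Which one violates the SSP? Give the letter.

d

(a) sonority 6-5-3-1: well-formed.
(b) sonority 6-2-1: well-formed.
(c) sonority 3-2-1: well-formed.
(d) sonority 1-1-7: ill-formed.
(e) sonority 7-6-5-4-3: well-formed.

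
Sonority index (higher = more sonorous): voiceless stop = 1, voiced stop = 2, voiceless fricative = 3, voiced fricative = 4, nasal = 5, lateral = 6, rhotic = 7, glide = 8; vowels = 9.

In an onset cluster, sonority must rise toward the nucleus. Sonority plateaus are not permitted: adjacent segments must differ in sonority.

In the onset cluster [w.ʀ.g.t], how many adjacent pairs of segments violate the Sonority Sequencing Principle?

/w/: glide = 8.
/ʀ/: rhotic = 7.
/g/: voiced stop = 2.
/t/: voiceless stop = 1.
/w/→/ʀ/: 8→7 (does not rise) — violation.
/ʀ/→/g/: 7→2 (does not rise) — violation.
/g/→/t/: 2→1 (does not rise) — violation.

3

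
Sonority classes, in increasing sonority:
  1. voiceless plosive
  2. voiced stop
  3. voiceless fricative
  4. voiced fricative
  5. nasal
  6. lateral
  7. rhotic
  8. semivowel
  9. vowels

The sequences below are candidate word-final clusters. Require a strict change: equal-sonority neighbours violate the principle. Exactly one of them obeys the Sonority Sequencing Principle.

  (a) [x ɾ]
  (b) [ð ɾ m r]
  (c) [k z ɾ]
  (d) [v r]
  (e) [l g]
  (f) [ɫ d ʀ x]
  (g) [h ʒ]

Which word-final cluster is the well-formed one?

e

(a) [x ɾ]: profile 3-7 — violates.
(b) [ð ɾ m r]: profile 4-7-5-7 — violates.
(c) [k z ɾ]: profile 1-4-7 — violates.
(d) [v r]: profile 4-7 — violates.
(e) [l g]: profile 6-2 — obeys.
(f) [ɫ d ʀ x]: profile 6-2-7-3 — violates.
(g) [h ʒ]: profile 3-4 — violates.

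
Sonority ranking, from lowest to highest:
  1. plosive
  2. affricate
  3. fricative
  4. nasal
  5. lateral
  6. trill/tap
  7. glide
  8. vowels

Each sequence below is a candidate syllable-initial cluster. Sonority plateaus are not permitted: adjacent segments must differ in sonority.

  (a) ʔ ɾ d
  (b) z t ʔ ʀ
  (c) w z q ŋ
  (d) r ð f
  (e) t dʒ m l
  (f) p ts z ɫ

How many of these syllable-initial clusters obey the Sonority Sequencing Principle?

(a) ʔ ɾ d: profile 1-6-1 — violates.
(b) z t ʔ ʀ: profile 3-1-1-6 — violates.
(c) w z q ŋ: profile 7-3-1-4 — violates.
(d) r ð f: profile 6-3-3 — violates.
(e) t dʒ m l: profile 1-2-4-5 — obeys.
(f) p ts z ɫ: profile 1-2-3-5 — obeys.

2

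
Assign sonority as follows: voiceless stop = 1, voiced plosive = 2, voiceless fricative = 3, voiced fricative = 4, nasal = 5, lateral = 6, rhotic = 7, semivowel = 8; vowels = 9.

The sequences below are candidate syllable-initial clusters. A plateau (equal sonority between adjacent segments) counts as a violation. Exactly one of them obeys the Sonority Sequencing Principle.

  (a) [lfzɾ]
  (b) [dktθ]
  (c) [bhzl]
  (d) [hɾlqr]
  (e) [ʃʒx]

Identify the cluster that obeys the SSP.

c

(a) [lfzɾ]: profile 6-3-4-7 — violates.
(b) [dktθ]: profile 2-1-1-3 — violates.
(c) [bhzl]: profile 2-3-4-6 — obeys.
(d) [hɾlqr]: profile 3-7-6-1-7 — violates.
(e) [ʃʒx]: profile 3-4-3 — violates.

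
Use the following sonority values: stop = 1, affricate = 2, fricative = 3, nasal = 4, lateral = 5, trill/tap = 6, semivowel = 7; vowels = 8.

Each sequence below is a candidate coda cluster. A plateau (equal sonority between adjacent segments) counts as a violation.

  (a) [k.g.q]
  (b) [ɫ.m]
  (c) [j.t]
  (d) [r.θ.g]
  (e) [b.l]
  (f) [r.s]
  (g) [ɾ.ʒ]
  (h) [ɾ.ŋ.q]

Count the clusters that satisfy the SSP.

6

(a) 1-1-1 → violates
(b) 5-4 → obeys
(c) 7-1 → obeys
(d) 6-3-1 → obeys
(e) 1-5 → violates
(f) 6-3 → obeys
(g) 6-3 → obeys
(h) 6-4-1 → obeys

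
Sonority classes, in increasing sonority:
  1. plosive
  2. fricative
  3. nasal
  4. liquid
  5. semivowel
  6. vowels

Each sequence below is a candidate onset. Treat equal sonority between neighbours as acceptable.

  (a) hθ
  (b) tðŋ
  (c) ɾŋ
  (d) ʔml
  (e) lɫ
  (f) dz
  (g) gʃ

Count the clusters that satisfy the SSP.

6

(a) 2-2 → obeys
(b) 1-2-3 → obeys
(c) 4-3 → violates
(d) 1-3-4 → obeys
(e) 4-4 → obeys
(f) 1-2 → obeys
(g) 1-2 → obeys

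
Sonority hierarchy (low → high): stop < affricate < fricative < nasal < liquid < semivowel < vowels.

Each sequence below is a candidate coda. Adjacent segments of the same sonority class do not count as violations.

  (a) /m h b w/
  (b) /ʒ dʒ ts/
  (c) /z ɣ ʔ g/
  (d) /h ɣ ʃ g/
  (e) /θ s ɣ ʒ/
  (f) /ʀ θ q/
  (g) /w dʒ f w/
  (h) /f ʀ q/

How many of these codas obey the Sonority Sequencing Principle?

(a) /m h b w/: profile 4-3-1-6 — violates.
(b) /ʒ dʒ ts/: profile 3-2-2 — obeys.
(c) /z ɣ ʔ g/: profile 3-3-1-1 — obeys.
(d) /h ɣ ʃ g/: profile 3-3-3-1 — obeys.
(e) /θ s ɣ ʒ/: profile 3-3-3-3 — obeys.
(f) /ʀ θ q/: profile 5-3-1 — obeys.
(g) /w dʒ f w/: profile 6-2-3-6 — violates.
(h) /f ʀ q/: profile 3-5-1 — violates.

5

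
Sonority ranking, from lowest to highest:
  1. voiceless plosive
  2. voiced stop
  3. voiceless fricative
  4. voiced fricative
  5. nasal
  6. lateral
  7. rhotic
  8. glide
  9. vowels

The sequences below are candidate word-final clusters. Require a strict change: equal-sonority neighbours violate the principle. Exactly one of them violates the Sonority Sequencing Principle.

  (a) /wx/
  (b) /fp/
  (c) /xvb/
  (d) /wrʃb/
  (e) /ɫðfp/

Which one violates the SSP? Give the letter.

(a) /wx/: profile 8-3 — obeys.
(b) /fp/: profile 3-1 — obeys.
(c) /xvb/: profile 3-4-2 — violates.
(d) /wrʃb/: profile 8-7-3-2 — obeys.
(e) /ɫðfp/: profile 6-4-3-1 — obeys.

c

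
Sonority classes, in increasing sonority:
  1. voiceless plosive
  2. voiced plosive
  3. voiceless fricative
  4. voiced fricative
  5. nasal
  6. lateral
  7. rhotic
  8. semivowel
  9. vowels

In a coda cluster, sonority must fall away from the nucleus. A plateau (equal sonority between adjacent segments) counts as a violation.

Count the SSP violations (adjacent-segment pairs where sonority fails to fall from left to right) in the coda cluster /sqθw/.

2

/s/: voiceless fricative = 3.
/q/: voiceless plosive = 1.
/θ/: voiceless fricative = 3.
/w/: semivowel = 8.
/s/→/q/: 3→1 (falls) — ok.
/q/→/θ/: 1→3 (does not fall) — violation.
/θ/→/w/: 3→8 (does not fall) — violation.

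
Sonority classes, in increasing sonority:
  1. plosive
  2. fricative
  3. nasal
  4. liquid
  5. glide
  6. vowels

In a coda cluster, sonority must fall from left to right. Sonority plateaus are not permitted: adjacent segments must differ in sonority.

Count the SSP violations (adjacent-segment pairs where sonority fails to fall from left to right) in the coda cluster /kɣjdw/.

3

/k/ is a plosive (sonority 1).
/ɣ/ is a fricative (sonority 2).
/j/ is a glide (sonority 5).
/d/ is a plosive (sonority 1).
/w/ is a glide (sonority 5).
/k/→/ɣ/: 1→2 (does not fall) — violation.
/ɣ/→/j/: 2→5 (does not fall) — violation.
/j/→/d/: 5→1 (falls) — ok.
/d/→/w/: 1→5 (does not fall) — violation.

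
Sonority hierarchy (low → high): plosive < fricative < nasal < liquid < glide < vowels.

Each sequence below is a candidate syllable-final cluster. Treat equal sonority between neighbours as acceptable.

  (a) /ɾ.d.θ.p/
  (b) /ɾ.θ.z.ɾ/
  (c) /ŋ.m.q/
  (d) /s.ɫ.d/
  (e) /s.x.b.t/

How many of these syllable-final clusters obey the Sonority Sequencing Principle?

2

(a) 4-1-2-1 → violates
(b) 4-2-2-4 → violates
(c) 3-3-1 → obeys
(d) 2-4-1 → violates
(e) 2-2-1-1 → obeys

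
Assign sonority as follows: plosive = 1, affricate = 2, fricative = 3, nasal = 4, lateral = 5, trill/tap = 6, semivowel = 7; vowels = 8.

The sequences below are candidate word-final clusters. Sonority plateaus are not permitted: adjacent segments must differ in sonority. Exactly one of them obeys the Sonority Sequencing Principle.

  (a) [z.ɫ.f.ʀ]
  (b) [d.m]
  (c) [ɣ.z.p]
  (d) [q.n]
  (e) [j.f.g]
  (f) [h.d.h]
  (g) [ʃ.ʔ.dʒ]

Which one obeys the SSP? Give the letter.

(a) [z.ɫ.f.ʀ]: profile 3-5-3-6 — violates.
(b) [d.m]: profile 1-4 — violates.
(c) [ɣ.z.p]: profile 3-3-1 — violates.
(d) [q.n]: profile 1-4 — violates.
(e) [j.f.g]: profile 7-3-1 — obeys.
(f) [h.d.h]: profile 3-1-3 — violates.
(g) [ʃ.ʔ.dʒ]: profile 3-1-2 — violates.

e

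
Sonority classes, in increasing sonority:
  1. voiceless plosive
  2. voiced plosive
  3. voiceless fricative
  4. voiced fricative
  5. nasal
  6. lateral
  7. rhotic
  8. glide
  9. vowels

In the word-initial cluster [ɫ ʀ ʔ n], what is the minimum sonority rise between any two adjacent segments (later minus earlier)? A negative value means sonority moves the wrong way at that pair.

/ɫ/ — lateral, sonority 6.
/ʀ/ — rhotic, sonority 7.
/ʔ/ — voiceless plosive, sonority 1.
/n/ — nasal, sonority 5.
/ɫ/→/ʀ/: change +1.
/ʀ/→/ʔ/: change -6.
/ʔ/→/n/: change +4.
Minimum = -6.

-6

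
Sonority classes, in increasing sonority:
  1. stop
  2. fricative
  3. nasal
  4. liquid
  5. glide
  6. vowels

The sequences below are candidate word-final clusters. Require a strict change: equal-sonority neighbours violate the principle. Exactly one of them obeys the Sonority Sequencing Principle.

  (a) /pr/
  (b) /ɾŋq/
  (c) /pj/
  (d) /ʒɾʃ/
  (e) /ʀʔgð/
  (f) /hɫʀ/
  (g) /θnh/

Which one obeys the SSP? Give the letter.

b

(a) sonority 1-4: ill-formed.
(b) sonority 4-3-1: well-formed.
(c) sonority 1-5: ill-formed.
(d) sonority 2-4-2: ill-formed.
(e) sonority 4-1-1-2: ill-formed.
(f) sonority 2-4-4: ill-formed.
(g) sonority 2-3-2: ill-formed.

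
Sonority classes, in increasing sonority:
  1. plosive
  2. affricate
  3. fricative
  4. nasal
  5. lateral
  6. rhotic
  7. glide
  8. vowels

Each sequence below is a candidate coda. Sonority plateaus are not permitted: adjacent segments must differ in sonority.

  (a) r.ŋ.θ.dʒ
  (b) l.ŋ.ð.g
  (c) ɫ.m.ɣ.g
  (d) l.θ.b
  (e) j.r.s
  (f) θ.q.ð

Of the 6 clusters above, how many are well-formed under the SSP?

5

(a) r.ŋ.θ.dʒ: profile 6-4-3-2 — obeys.
(b) l.ŋ.ð.g: profile 5-4-3-1 — obeys.
(c) ɫ.m.ɣ.g: profile 5-4-3-1 — obeys.
(d) l.θ.b: profile 5-3-1 — obeys.
(e) j.r.s: profile 7-6-3 — obeys.
(f) θ.q.ð: profile 3-1-3 — violates.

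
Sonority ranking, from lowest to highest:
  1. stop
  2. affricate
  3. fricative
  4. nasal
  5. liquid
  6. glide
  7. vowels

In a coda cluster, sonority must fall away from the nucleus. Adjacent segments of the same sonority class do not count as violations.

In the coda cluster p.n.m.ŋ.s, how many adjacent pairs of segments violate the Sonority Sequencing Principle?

1

/p/ is a stop (sonority 1).
/n/ is a nasal (sonority 4).
/m/ is a nasal (sonority 4).
/ŋ/ is a nasal (sonority 4).
/s/ is a fricative (sonority 3).
/p/→/n/: 1→4 (does not fall) — violation.
/n/→/m/: 4→4 (plateau, allowed) — ok.
/m/→/ŋ/: 4→4 (plateau, allowed) — ok.
/ŋ/→/s/: 4→3 (falls) — ok.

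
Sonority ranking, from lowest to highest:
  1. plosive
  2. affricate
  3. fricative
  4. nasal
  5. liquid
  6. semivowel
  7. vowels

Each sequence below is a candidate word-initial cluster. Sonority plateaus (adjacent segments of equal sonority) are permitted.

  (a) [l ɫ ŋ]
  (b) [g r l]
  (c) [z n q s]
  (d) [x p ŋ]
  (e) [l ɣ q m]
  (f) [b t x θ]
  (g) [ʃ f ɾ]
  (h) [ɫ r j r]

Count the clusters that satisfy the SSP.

(a) [l ɫ ŋ]: profile 5-5-4 — violates.
(b) [g r l]: profile 1-5-5 — obeys.
(c) [z n q s]: profile 3-4-1-3 — violates.
(d) [x p ŋ]: profile 3-1-4 — violates.
(e) [l ɣ q m]: profile 5-3-1-4 — violates.
(f) [b t x θ]: profile 1-1-3-3 — obeys.
(g) [ʃ f ɾ]: profile 3-3-5 — obeys.
(h) [ɫ r j r]: profile 5-5-6-5 — violates.

3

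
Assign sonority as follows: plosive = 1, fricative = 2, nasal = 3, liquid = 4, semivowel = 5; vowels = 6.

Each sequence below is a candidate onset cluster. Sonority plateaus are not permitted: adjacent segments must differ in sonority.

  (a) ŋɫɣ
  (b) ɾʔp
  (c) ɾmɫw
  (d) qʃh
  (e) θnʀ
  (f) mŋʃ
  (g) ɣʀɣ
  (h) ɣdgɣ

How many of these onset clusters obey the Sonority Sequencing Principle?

1

(a) sonority 3-4-2: ill-formed.
(b) sonority 4-1-1: ill-formed.
(c) sonority 4-3-4-5: ill-formed.
(d) sonority 1-2-2: ill-formed.
(e) sonority 2-3-4: well-formed.
(f) sonority 3-3-2: ill-formed.
(g) sonority 2-4-2: ill-formed.
(h) sonority 2-1-1-2: ill-formed.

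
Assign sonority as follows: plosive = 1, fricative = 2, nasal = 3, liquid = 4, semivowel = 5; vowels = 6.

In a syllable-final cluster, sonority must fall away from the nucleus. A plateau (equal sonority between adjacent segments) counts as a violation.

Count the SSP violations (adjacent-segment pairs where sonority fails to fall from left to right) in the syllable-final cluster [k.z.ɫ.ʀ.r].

4

/k/ — plosive, sonority 1.
/z/ — fricative, sonority 2.
/ɫ/ — liquid, sonority 4.
/ʀ/ — liquid, sonority 4.
/r/ — liquid, sonority 4.
/k/→/z/: 1→2 (does not fall) — violation.
/z/→/ɫ/: 2→4 (does not fall) — violation.
/ɫ/→/ʀ/: 4→4 (plateau) — violation.
/ʀ/→/r/: 4→4 (plateau) — violation.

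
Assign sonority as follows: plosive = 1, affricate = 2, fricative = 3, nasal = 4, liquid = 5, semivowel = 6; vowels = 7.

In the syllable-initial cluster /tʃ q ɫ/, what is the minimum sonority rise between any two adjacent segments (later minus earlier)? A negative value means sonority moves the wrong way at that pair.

-1

/tʃ/ — affricate, sonority 2.
/q/ — plosive, sonority 1.
/ɫ/ — liquid, sonority 5.
/tʃ/→/q/: change -1.
/q/→/ɫ/: change +4.
Minimum = -1.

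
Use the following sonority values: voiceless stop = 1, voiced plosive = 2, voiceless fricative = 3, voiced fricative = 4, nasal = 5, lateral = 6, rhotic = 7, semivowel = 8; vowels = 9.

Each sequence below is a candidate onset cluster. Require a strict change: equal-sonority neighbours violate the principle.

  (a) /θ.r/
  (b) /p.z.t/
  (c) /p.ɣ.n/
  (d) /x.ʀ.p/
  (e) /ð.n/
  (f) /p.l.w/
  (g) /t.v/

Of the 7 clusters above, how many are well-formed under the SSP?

(a) 3-7 → obeys
(b) 1-4-1 → violates
(c) 1-4-5 → obeys
(d) 3-7-1 → violates
(e) 4-5 → obeys
(f) 1-6-8 → obeys
(g) 1-4 → obeys

5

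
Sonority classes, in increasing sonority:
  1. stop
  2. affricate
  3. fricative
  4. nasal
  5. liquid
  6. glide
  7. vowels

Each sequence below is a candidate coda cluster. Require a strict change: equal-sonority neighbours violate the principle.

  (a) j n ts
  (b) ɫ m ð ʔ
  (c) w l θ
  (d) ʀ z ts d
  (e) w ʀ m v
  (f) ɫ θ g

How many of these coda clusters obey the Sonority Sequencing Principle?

6

(a) 6-4-2 → obeys
(b) 5-4-3-1 → obeys
(c) 6-5-3 → obeys
(d) 5-3-2-1 → obeys
(e) 6-5-4-3 → obeys
(f) 5-3-1 → obeys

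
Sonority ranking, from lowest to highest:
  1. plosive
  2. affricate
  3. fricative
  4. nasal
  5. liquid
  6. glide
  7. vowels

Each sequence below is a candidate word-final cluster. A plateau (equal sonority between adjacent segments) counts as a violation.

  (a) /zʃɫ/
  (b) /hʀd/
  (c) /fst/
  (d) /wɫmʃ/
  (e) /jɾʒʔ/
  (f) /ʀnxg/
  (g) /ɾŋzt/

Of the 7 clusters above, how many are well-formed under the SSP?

(a) /zʃɫ/: profile 3-3-5 — violates.
(b) /hʀd/: profile 3-5-1 — violates.
(c) /fst/: profile 3-3-1 — violates.
(d) /wɫmʃ/: profile 6-5-4-3 — obeys.
(e) /jɾʒʔ/: profile 6-5-3-1 — obeys.
(f) /ʀnxg/: profile 5-4-3-1 — obeys.
(g) /ɾŋzt/: profile 5-4-3-1 — obeys.

4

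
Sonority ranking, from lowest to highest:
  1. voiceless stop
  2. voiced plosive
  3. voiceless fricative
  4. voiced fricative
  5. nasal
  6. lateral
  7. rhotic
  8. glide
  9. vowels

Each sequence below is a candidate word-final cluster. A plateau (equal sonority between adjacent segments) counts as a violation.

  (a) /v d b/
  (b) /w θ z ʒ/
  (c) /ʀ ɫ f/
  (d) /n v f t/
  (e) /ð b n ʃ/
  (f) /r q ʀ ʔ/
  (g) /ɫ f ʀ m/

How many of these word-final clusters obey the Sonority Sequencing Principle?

(a) sonority 4-2-2: ill-formed.
(b) sonority 8-3-4-4: ill-formed.
(c) sonority 7-6-3: well-formed.
(d) sonority 5-4-3-1: well-formed.
(e) sonority 4-2-5-3: ill-formed.
(f) sonority 7-1-7-1: ill-formed.
(g) sonority 6-3-7-5: ill-formed.

2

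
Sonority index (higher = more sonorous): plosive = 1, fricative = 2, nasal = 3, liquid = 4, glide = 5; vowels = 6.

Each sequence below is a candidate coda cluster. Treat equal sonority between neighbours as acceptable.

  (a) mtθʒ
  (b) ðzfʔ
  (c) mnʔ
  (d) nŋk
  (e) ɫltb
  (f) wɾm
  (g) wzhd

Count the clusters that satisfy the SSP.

(a) mtθʒ: profile 3-1-2-2 — violates.
(b) ðzfʔ: profile 2-2-2-1 — obeys.
(c) mnʔ: profile 3-3-1 — obeys.
(d) nŋk: profile 3-3-1 — obeys.
(e) ɫltb: profile 4-4-1-1 — obeys.
(f) wɾm: profile 5-4-3 — obeys.
(g) wzhd: profile 5-2-2-1 — obeys.

6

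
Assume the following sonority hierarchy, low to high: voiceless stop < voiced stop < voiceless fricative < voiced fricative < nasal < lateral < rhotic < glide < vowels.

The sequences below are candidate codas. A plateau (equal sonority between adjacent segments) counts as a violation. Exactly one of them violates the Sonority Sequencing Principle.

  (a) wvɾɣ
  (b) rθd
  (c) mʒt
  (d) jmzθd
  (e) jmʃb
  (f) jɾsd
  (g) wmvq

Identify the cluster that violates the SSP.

(a) wvɾɣ: profile 8-4-7-4 — violates.
(b) rθd: profile 7-3-2 — obeys.
(c) mʒt: profile 5-4-1 — obeys.
(d) jmzθd: profile 8-5-4-3-2 — obeys.
(e) jmʃb: profile 8-5-3-2 — obeys.
(f) jɾsd: profile 8-7-3-2 — obeys.
(g) wmvq: profile 8-5-4-1 — obeys.

a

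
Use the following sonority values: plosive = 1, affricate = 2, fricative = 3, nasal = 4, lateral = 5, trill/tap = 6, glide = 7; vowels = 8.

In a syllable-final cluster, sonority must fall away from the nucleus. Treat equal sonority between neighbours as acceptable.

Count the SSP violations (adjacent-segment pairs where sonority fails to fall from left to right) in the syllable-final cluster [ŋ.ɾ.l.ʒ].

1

/ŋ/ — nasal, sonority 4.
/ɾ/ — trill/tap, sonority 6.
/l/ — lateral, sonority 5.
/ʒ/ — fricative, sonority 3.
/ŋ/→/ɾ/: 4→6 (does not fall) — violation.
/ɾ/→/l/: 6→5 (falls) — ok.
/l/→/ʒ/: 5→3 (falls) — ok.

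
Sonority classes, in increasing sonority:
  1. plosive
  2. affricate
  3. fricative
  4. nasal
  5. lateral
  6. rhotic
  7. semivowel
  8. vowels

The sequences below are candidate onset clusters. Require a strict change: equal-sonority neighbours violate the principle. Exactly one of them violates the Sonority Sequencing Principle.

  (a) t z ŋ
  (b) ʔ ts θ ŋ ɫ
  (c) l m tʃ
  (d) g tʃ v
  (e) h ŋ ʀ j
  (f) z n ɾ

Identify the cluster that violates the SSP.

c

(a) t z ŋ: profile 1-3-4 — obeys.
(b) ʔ ts θ ŋ ɫ: profile 1-2-3-4-5 — obeys.
(c) l m tʃ: profile 5-4-2 — violates.
(d) g tʃ v: profile 1-2-3 — obeys.
(e) h ŋ ʀ j: profile 3-4-6-7 — obeys.
(f) z n ɾ: profile 3-4-6 — obeys.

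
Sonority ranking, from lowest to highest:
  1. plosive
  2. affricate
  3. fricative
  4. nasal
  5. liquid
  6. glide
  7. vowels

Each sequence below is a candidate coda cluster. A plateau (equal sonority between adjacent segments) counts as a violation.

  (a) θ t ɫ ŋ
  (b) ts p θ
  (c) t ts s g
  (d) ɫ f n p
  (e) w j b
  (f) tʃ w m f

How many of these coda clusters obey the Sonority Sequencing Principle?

0

(a) θ t ɫ ŋ: profile 3-1-5-4 — violates.
(b) ts p θ: profile 2-1-3 — violates.
(c) t ts s g: profile 1-2-3-1 — violates.
(d) ɫ f n p: profile 5-3-4-1 — violates.
(e) w j b: profile 6-6-1 — violates.
(f) tʃ w m f: profile 2-6-4-3 — violates.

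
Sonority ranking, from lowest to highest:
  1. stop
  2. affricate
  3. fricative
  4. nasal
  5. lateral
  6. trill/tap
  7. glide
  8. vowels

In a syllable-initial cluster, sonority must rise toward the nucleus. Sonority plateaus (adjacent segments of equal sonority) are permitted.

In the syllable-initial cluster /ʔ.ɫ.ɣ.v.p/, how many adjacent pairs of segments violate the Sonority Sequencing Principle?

2

/ʔ/: stop = 1.
/ɫ/: lateral = 5.
/ɣ/: fricative = 3.
/v/: fricative = 3.
/p/: stop = 1.
/ʔ/→/ɫ/: 1→5 (rises) — ok.
/ɫ/→/ɣ/: 5→3 (does not rise) — violation.
/ɣ/→/v/: 3→3 (plateau, allowed) — ok.
/v/→/p/: 3→1 (does not rise) — violation.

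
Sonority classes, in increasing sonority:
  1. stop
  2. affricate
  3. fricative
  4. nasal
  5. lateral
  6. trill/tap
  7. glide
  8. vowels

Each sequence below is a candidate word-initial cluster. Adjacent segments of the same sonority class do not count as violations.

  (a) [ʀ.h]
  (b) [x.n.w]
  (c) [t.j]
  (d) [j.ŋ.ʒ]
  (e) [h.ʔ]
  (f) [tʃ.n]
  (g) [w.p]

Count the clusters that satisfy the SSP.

3

(a) [ʀ.h]: profile 6-3 — violates.
(b) [x.n.w]: profile 3-4-7 — obeys.
(c) [t.j]: profile 1-7 — obeys.
(d) [j.ŋ.ʒ]: profile 7-4-3 — violates.
(e) [h.ʔ]: profile 3-1 — violates.
(f) [tʃ.n]: profile 2-4 — obeys.
(g) [w.p]: profile 7-1 — violates.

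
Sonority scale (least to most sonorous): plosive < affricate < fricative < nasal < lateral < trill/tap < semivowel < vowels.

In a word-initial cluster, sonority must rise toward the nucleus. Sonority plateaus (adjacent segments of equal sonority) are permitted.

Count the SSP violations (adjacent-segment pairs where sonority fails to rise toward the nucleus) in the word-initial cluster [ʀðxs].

/ʀ/ is a trill/tap (sonority 6).
/ð/ is a fricative (sonority 3).
/x/ is a fricative (sonority 3).
/s/ is a fricative (sonority 3).
/ʀ/→/ð/: 6→3 (does not rise) — violation.
/ð/→/x/: 3→3 (plateau, allowed) — ok.
/x/→/s/: 3→3 (plateau, allowed) — ok.

1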